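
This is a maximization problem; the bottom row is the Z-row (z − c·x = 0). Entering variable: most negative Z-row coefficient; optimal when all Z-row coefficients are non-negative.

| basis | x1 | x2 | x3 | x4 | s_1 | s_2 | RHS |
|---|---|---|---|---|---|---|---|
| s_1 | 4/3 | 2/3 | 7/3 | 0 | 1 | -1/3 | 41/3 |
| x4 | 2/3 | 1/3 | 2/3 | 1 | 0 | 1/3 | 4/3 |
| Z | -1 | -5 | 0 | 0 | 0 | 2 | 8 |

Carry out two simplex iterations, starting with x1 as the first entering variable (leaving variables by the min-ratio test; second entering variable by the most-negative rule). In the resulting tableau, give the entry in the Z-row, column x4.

15

Ratio test on column x1 — row 1: (41/3)/(4/3) = 41/4; row 2: (4/3)/(2/3) = 2. Minimum is 2 at row 2 (x4 leaves); pivot element 2/3.
Divide row 2 by 2/3; eliminate column x1 from the other rows.
Second iteration: most negative Z-row entry is -9/2 in column x2, so x2 enters.
Ratio test on column x2 — row 1: entry 0 ≤ 0; row 2: 2/(1/2) = 4. Minimum is 4 at row 2 (x1 leaves); pivot element 1/2.
Divide row 2 by 1/2; eliminate column x2 from the other rows.
After both pivots, the entry at the Z-row, column x4 is 15.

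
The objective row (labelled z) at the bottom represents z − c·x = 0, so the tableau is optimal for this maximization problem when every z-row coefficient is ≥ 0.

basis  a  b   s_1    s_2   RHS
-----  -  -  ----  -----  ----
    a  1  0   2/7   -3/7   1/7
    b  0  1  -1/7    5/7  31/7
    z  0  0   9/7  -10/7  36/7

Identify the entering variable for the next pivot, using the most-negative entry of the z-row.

Negative z-row entries: s_2: -10/7.
The most negative is -10/7 in column s_2, so s_2 enters.

s_2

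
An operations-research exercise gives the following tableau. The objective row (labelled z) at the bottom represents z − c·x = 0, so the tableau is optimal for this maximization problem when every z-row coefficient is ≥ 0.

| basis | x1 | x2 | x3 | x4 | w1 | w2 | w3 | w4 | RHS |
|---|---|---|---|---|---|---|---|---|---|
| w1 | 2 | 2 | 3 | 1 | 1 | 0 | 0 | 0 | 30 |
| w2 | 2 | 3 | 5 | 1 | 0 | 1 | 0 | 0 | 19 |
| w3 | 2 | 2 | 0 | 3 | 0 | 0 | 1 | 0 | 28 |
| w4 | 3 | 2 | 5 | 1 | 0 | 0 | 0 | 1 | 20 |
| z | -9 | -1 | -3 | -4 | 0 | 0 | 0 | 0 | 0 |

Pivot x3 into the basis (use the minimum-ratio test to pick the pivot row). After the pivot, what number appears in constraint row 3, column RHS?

Ratio test on column x3 — row 1: 30/3 = 10; row 2: 19/5 = 19/5; row 3: entry 0 ≤ 0; row 4: 20/5 = 4. Minimum is 19/5 at row 2 (w2 leaves); pivot element 5.
Divide row 2 by 5; eliminate column x3 from the other rows.
Row 3 update in column RHS: 28 − 0·(19/5) = 28.

28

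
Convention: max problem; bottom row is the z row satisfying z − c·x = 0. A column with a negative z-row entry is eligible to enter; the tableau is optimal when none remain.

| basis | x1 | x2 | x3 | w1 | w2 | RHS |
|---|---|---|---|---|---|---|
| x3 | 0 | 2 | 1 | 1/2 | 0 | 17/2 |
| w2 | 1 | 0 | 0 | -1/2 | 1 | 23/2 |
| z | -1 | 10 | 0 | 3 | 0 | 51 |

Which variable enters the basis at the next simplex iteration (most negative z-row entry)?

Negative z-row entries: x1: -1.
The most negative is -1 in column x1, so x1 enters.

x1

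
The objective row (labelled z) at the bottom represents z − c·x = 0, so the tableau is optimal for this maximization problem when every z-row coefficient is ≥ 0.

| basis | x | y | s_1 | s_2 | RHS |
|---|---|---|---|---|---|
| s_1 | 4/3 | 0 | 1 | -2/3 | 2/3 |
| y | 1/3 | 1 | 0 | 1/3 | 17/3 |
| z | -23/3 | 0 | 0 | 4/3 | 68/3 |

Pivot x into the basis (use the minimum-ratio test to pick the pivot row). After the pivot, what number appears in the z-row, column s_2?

Ratio test on column x — row 1: (2/3)/(4/3) = 1/2; row 2: (17/3)/(1/3) = 17. Minimum is 1/2 at row 1 (s_1 leaves); pivot element 4/3.
Divide row 1 by 4/3; eliminate column x from the other rows.
z-row update in column s_2: 4/3 − (-23/3)·(-1/2) = -5/2.

-5/2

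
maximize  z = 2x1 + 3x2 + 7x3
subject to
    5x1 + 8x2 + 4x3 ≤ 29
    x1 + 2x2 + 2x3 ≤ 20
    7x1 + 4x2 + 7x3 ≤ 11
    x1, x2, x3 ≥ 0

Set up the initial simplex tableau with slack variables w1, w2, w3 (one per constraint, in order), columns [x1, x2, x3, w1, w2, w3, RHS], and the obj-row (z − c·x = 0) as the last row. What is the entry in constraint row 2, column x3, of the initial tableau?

2

Constraint 2 has coefficient 2 on x3.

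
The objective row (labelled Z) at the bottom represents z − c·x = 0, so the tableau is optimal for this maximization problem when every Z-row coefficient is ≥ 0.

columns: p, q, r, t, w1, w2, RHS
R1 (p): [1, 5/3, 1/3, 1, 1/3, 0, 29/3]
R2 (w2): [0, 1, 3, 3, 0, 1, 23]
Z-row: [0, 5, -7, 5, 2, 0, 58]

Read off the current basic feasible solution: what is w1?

0

w1 is not in the basis, so in the current basic feasible solution w1 = 0.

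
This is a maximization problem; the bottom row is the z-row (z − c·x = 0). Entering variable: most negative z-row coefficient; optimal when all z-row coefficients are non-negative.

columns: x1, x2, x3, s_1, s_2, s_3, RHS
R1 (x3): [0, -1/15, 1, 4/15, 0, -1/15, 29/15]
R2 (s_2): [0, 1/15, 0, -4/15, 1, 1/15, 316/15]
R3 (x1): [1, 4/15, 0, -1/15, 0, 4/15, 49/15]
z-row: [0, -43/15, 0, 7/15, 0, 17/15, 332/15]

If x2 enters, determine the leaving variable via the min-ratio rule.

x1

Column x2 entries and ratios — x3: -1/15 ≤ 0, skip; s_2: (316/15)/(1/15) = 316; x1: (49/15)/(4/15) = 49/4.
Smallest ratio is 49/4 in the row of x1, so x1 leaves.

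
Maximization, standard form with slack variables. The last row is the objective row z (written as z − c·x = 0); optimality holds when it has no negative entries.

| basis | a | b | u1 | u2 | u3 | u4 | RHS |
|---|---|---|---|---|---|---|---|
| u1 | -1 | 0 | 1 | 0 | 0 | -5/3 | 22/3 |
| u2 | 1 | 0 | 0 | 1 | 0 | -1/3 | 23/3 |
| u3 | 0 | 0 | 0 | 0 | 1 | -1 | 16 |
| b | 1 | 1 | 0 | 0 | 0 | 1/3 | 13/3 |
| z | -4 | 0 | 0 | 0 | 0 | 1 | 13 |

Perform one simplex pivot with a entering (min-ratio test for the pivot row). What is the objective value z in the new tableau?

Ratio test on column a — row 1: entry -1 ≤ 0; row 2: (23/3)/1 = 23/3; row 3: entry 0 ≤ 0; row 4: (13/3)/1 = 13/3. Minimum is 13/3 at row 4 (b leaves); pivot element 1.
Pivot on row 4; the z-row RHS becomes 13 − (-4)·(13/3) = 91/3.

91/3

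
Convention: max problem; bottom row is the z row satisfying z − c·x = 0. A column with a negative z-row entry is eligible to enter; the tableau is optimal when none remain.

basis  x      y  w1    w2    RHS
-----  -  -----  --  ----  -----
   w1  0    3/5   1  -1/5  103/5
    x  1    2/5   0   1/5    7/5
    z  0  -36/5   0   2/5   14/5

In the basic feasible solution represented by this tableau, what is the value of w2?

w2 is not in the basis, so in the current basic feasible solution w2 = 0.

0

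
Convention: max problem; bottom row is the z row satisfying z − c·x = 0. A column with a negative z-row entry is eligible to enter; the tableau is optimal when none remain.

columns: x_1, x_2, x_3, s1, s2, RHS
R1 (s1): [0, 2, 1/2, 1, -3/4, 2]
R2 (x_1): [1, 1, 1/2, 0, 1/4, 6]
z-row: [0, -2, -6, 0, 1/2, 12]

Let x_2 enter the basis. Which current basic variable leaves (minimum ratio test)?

s1

Column x_2 entries and ratios — s1: 2/2 = 1; x_1: 6/1 = 6.
Smallest ratio is 1 in the row of s1, so s1 leaves.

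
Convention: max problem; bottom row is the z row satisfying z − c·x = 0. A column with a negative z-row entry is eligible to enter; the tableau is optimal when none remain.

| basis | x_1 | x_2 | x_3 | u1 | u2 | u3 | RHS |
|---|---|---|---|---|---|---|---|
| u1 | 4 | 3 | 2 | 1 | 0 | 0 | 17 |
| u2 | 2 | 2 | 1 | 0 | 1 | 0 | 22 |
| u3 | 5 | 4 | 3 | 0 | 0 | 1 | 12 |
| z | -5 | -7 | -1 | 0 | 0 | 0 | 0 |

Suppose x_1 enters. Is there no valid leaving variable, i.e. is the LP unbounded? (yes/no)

no

Column x_1 has positive entries in row(s) 1, 2, 3, so the ratio test bounds it — not unbounded.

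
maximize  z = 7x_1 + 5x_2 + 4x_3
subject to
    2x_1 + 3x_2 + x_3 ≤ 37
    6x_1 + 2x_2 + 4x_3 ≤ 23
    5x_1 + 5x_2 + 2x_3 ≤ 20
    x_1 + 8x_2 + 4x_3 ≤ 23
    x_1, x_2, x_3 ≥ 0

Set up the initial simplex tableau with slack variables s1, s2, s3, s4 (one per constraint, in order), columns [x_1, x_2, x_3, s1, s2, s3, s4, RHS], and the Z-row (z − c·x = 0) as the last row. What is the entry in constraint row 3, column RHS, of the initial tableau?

The RHS of constraint 3 is b_3 = 20.

20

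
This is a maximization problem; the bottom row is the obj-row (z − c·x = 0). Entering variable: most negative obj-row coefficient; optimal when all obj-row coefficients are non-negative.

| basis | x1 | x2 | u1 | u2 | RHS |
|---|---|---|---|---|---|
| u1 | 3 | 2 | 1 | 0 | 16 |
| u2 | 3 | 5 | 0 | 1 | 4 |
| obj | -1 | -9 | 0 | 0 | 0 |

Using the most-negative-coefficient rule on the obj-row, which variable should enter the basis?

Negative obj-row entries: x1: -1, x2: -9.
The most negative is -9 in column x2, so x2 enters.

x2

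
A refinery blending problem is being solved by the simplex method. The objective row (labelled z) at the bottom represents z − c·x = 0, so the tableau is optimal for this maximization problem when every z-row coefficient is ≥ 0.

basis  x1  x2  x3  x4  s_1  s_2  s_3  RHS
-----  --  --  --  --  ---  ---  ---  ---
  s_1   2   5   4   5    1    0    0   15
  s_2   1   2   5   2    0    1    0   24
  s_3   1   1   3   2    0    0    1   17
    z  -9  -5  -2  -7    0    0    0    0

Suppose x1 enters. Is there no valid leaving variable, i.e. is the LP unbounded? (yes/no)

no

Column x1 has positive entries in row(s) 1, 2, 3, so the ratio test bounds it — not unbounded.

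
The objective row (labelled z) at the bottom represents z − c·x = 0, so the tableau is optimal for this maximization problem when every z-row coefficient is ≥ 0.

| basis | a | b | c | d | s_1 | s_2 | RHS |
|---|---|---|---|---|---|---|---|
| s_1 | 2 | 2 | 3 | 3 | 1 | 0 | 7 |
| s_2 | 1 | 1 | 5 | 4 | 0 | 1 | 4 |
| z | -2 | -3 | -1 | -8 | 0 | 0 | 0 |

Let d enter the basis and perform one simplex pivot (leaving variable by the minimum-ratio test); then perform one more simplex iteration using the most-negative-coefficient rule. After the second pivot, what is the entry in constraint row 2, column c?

7/5

Ratio test on column d — row 1: 7/3 = 7/3; row 2: 4/4 = 1. Minimum is 1 at row 2 (s_2 leaves); pivot element 4.
Divide row 2 by 4; eliminate column d from the other rows.
Second iteration: most negative z-row entry is -1 in column b, so b enters.
Ratio test on column b — row 1: 4/(5/4) = 16/5; row 2: 1/(1/4) = 4. Minimum is 16/5 at row 1 (s_1 leaves); pivot element 5/4.
Divide row 1 by 5/4; eliminate column b from the other rows.
After both pivots, the entry at constraint row 2, column c is 7/5.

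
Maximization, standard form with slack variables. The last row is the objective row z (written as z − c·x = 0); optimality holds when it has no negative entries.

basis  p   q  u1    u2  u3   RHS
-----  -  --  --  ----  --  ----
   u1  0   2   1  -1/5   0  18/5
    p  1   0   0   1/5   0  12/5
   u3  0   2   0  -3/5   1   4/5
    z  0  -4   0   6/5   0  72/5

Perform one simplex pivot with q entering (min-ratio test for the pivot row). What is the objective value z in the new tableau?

Ratio test on column q — row 1: (18/5)/2 = 9/5; row 2: entry 0 ≤ 0; row 3: (4/5)/2 = 2/5. Minimum is 2/5 at row 3 (u3 leaves); pivot element 2.
Pivot on row 3; the z-row RHS becomes 72/5 − (-4)·(2/5) = 16.

16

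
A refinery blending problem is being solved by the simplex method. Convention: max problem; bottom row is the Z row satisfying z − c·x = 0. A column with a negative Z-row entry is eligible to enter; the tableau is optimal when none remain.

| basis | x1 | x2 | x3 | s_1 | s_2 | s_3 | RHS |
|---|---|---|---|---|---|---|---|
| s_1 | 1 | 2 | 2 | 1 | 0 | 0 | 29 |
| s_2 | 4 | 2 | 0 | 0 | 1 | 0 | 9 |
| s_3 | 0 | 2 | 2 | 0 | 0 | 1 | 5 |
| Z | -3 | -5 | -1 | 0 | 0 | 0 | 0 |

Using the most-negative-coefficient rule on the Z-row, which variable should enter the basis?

Negative Z-row entries: x1: -3, x2: -5, x3: -1.
The most negative is -5 in column x2, so x2 enters.

x2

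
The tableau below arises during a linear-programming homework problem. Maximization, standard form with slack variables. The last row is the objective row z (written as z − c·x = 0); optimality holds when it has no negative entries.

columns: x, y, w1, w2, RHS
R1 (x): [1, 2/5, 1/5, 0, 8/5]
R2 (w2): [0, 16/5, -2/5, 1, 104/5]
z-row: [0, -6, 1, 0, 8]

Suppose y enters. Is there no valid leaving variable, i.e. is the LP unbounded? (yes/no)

no

Column y has positive entries in row(s) 1, 2, so the ratio test bounds it — not unbounded.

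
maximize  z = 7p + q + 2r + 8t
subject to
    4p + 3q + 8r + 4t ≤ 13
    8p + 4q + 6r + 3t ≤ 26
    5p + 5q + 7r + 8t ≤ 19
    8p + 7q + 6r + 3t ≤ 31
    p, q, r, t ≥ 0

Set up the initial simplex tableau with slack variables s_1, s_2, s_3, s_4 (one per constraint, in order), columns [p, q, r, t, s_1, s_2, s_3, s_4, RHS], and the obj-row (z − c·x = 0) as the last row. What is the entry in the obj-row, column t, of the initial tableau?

The obj-row carries the negated objective coefficients: the t entry is -8.

-8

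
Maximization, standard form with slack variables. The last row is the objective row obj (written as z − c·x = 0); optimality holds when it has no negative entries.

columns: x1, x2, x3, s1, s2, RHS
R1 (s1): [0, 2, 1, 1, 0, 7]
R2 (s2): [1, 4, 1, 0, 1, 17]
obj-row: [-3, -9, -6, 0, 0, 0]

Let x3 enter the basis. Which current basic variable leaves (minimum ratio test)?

Column x3 entries and ratios — s1: 7/1 = 7; s2: 17/1 = 17.
Smallest ratio is 7 in the row of s1, so s1 leaves.

s1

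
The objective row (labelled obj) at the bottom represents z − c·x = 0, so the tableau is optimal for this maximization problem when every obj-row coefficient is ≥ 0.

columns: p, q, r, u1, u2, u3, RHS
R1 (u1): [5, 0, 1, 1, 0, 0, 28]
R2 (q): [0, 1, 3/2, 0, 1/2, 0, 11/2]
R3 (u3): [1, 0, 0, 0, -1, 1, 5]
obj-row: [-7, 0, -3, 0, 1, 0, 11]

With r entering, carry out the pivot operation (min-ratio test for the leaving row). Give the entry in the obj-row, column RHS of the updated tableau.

Ratio test on column r — row 1: 28/1 = 28; row 2: (11/2)/(3/2) = 11/3; row 3: entry 0 ≤ 0. Minimum is 11/3 at row 2 (q leaves); pivot element 3/2.
Divide row 2 by 3/2; eliminate column r from the other rows.
obj-row update in column RHS: 11 − (-3)·(11/3) = 22.

22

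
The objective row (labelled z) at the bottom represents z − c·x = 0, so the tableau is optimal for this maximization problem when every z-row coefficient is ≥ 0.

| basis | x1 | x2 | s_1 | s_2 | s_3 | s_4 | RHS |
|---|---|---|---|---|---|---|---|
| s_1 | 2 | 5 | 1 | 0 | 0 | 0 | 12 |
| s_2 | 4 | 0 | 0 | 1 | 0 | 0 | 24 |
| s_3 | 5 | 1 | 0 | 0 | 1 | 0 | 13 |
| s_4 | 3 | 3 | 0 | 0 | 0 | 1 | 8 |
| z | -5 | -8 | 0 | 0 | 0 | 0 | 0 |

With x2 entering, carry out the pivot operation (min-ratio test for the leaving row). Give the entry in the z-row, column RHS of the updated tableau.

96/5

Ratio test on column x2 — row 1: 12/5 = 12/5; row 2: entry 0 ≤ 0; row 3: 13/1 = 13; row 4: 8/3 = 8/3. Minimum is 12/5 at row 1 (s_1 leaves); pivot element 5.
Divide row 1 by 5; eliminate column x2 from the other rows.
z-row update in column RHS: 0 − (-8)·(12/5) = 96/5.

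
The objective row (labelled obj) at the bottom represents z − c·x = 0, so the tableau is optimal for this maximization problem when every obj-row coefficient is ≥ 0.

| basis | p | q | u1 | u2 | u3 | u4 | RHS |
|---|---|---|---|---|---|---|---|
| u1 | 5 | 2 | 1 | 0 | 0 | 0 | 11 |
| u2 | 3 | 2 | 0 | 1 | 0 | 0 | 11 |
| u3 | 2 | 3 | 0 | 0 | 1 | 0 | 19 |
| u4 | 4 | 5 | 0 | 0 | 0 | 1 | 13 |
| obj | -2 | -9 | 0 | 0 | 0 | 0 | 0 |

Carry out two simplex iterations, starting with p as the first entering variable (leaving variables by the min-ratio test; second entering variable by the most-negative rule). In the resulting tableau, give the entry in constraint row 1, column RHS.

29/17

Ratio test on column p — row 1: 11/5 = 11/5; row 2: 11/3 = 11/3; row 3: 19/2 = 19/2; row 4: 13/4 = 13/4. Minimum is 11/5 at row 1 (u1 leaves); pivot element 5.
Divide row 1 by 5; eliminate column p from the other rows.
Second iteration: most negative obj-row entry is -41/5 in column q, so q enters.
Ratio test on column q — row 1: (11/5)/(2/5) = 11/2; row 2: (22/5)/(4/5) = 11/2; row 3: (73/5)/(11/5) = 73/11; row 4: (21/5)/(17/5) = 21/17. Minimum is 21/17 at row 4 (u4 leaves); pivot element 17/5.
Divide row 4 by 17/5; eliminate column q from the other rows.
After both pivots, the entry at constraint row 1, column RHS is 29/17.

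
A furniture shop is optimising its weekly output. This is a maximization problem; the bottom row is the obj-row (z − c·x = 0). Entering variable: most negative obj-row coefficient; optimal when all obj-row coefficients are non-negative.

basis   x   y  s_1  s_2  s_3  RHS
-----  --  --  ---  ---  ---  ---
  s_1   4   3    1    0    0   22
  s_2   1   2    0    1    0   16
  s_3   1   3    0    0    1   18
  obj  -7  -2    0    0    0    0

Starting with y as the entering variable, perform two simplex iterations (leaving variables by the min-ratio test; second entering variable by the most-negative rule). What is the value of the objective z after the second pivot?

184/9

Ratio test on column y — row 1: 22/3 = 22/3; row 2: 16/2 = 8; row 3: 18/3 = 6. Minimum is 6 at row 3 (s_3 leaves); pivot element 3.
Pivot on row 3; the obj-row RHS becomes 0 − (-2)·6 = 12.
Next entering variable (most negative obj-row entry -19/3): x.
Ratio test on column x — row 1: 4/3 = 4/3; row 2: 4/(1/3) = 12; row 3: 6/(1/3) = 18. Minimum is 4/3 at row 1 (s_1 leaves); pivot element 3.
After the second pivot the obj-row RHS is 12 − (-19/3)·(4/3) = 184/9.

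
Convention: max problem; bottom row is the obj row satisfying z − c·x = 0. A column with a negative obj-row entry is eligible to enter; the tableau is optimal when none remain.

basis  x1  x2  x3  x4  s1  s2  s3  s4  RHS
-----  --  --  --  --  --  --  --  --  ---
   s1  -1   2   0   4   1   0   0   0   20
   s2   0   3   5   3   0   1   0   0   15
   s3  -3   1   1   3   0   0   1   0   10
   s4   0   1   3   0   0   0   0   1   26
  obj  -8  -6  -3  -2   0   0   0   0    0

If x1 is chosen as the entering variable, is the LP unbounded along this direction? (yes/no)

yes

Every constraint-row entry in column x1 is ≤ 0, so increasing x1 is unbounded.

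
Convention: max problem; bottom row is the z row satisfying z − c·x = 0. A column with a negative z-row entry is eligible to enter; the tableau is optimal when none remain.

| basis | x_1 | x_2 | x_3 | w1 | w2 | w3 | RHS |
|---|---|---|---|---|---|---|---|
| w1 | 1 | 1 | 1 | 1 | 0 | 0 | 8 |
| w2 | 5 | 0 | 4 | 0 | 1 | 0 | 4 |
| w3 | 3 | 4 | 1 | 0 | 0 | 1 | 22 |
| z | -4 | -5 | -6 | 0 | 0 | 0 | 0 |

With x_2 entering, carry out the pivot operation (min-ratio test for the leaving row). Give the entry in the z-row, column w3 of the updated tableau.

5/4

Ratio test on column x_2 — row 1: 8/1 = 8; row 2: entry 0 ≤ 0; row 3: 22/4 = 11/2. Minimum is 11/2 at row 3 (w3 leaves); pivot element 4.
Divide row 3 by 4; eliminate column x_2 from the other rows.
z-row update in column w3: 0 − (-5)·(1/4) = 5/4.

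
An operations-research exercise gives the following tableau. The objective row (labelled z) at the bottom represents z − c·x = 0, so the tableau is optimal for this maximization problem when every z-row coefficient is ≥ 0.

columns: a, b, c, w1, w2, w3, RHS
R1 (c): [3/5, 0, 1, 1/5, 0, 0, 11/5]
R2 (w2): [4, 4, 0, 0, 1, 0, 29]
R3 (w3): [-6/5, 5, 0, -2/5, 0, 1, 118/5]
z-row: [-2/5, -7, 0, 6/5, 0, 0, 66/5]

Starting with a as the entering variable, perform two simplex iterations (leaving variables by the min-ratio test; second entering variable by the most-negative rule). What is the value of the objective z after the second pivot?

Ratio test on column a — row 1: (11/5)/(3/5) = 11/3; row 2: 29/4 = 29/4; row 3: entry -6/5 ≤ 0. Minimum is 11/3 at row 1 (c leaves); pivot element 3/5.
Pivot on row 1; the z-row RHS becomes 66/5 − (-2/5)·(11/3) = 44/3.
Next entering variable (most negative z-row entry -7): b.
Ratio test on column b — row 1: entry 0 ≤ 0; row 2: (43/3)/4 = 43/12; row 3: 28/5 = 28/5. Minimum is 43/12 at row 2 (w2 leaves); pivot element 4.
After the second pivot the z-row RHS is 44/3 − (-7)·(43/12) = 159/4.

159/4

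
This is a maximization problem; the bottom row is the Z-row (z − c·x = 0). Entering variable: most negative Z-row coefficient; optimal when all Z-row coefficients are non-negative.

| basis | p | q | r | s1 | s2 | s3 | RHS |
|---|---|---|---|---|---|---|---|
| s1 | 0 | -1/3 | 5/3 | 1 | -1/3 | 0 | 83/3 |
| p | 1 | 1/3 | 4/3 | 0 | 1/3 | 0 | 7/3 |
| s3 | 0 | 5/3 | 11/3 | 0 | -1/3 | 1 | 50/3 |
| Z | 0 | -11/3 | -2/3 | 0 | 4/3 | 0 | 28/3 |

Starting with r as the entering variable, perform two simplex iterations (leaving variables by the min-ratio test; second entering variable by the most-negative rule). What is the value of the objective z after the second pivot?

Ratio test on column r — row 1: (83/3)/(5/3) = 83/5; row 2: (7/3)/(4/3) = 7/4; row 3: (50/3)/(11/3) = 50/11. Minimum is 7/4 at row 2 (p leaves); pivot element 4/3.
Pivot on row 2; the Z-row RHS becomes 28/3 − (-2/3)·(7/4) = 21/2.
Next entering variable (most negative Z-row entry -7/2): q.
Ratio test on column q — row 1: entry -3/4 ≤ 0; row 2: (7/4)/(1/4) = 7; row 3: (41/4)/(3/4) = 41/3. Minimum is 7 at row 2 (r leaves); pivot element 1/4.
After the second pivot the Z-row RHS is 21/2 − (-7/2)·7 = 35.

35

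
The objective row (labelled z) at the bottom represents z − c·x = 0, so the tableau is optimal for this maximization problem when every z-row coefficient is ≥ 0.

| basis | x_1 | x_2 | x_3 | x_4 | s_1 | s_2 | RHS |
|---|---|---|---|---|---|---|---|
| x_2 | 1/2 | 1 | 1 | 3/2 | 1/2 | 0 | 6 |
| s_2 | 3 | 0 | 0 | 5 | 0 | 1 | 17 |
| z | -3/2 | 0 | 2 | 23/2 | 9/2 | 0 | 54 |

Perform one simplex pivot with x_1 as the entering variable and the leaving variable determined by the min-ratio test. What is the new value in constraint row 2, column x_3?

0

Ratio test on column x_1 — row 1: 6/(1/2) = 12; row 2: 17/3 = 17/3. Minimum is 17/3 at row 2 (s_2 leaves); pivot element 3.
Divide row 2 by 3; eliminate column x_1 from the other rows.
In the new row 2, the x_3 entry is the old entry divided by the pivot: 0/3 = 0.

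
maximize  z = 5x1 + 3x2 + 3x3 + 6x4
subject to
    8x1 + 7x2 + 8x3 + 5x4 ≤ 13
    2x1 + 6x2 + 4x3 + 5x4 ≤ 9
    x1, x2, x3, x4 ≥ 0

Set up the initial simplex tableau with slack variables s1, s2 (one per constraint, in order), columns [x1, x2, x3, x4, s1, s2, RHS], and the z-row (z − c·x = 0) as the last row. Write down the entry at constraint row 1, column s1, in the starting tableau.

1

Slack s1 belongs to constraint 1; its column is the unit vector e_1, so the entry in row 1 is 1.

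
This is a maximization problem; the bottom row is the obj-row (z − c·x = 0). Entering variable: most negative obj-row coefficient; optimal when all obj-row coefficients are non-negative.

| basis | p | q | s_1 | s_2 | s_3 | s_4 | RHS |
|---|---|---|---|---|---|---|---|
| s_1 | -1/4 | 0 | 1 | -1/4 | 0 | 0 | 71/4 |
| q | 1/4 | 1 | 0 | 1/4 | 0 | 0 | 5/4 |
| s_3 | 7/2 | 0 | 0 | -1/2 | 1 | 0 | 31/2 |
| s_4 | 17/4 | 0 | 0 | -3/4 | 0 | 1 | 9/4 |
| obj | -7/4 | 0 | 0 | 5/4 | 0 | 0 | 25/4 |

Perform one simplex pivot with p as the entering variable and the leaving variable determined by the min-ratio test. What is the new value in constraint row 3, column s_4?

-14/17

Ratio test on column p — row 1: entry -1/4 ≤ 0; row 2: (5/4)/(1/4) = 5; row 3: (31/2)/(7/2) = 31/7; row 4: (9/4)/(17/4) = 9/17. Minimum is 9/17 at row 4 (s_4 leaves); pivot element 17/4.
Divide row 4 by 17/4; eliminate column p from the other rows.
Row 3 update in column s_4: 0 − (7/2)·(4/17) = -14/17.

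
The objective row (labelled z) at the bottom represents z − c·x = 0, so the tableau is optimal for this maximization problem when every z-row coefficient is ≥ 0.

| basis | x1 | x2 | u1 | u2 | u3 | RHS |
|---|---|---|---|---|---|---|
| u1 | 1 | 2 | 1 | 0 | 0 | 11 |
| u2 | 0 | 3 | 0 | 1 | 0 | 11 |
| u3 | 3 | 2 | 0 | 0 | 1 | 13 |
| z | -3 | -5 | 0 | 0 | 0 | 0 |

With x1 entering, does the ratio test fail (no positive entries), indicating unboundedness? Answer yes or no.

Column x1 has positive entries in row(s) 1, 3, so the ratio test bounds it — not unbounded.

no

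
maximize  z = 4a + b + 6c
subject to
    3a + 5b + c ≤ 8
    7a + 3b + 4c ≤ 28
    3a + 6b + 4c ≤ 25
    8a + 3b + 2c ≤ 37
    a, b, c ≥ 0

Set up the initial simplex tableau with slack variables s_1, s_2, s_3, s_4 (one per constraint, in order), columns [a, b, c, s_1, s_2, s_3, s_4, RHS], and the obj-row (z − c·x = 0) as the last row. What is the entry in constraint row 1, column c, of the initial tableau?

1

Constraint 1 has coefficient 1 on c.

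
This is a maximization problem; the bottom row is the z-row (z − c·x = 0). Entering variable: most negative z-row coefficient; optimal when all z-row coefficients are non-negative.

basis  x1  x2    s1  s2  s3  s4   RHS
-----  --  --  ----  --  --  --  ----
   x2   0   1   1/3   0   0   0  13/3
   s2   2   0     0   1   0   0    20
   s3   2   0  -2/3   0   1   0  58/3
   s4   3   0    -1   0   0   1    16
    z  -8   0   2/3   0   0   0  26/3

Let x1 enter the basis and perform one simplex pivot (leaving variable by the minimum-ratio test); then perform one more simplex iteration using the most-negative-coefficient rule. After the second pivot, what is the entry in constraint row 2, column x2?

Ratio test on column x1 — row 1: entry 0 ≤ 0; row 2: 20/2 = 10; row 3: (58/3)/2 = 29/3; row 4: 16/3 = 16/3. Minimum is 16/3 at row 4 (s4 leaves); pivot element 3.
Divide row 4 by 3; eliminate column x1 from the other rows.
Second iteration: most negative z-row entry is -2 in column s1, so s1 enters.
Ratio test on column s1 — row 1: (13/3)/(1/3) = 13; row 2: (28/3)/(2/3) = 14; row 3: entry 0 ≤ 0; row 4: entry -1/3 ≤ 0. Minimum is 13 at row 1 (x2 leaves); pivot element 1/3.
Divide row 1 by 1/3; eliminate column s1 from the other rows.
After both pivots, the entry at constraint row 2, column x2 is -2.

-2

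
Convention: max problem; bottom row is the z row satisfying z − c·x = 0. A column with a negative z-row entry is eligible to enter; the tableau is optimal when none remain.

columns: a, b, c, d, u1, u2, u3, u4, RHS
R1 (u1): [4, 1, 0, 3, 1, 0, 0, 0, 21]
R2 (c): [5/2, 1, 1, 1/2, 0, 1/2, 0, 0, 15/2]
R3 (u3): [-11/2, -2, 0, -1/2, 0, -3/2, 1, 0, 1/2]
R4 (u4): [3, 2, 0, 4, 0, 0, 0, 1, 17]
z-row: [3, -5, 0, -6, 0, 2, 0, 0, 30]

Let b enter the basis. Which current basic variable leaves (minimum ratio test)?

c

Column b entries and ratios — u1: 21/1 = 21; c: (15/2)/1 = 15/2; u3: -2 ≤ 0, skip; u4: 17/2 = 17/2.
Smallest ratio is 15/2 in the row of c, so c leaves.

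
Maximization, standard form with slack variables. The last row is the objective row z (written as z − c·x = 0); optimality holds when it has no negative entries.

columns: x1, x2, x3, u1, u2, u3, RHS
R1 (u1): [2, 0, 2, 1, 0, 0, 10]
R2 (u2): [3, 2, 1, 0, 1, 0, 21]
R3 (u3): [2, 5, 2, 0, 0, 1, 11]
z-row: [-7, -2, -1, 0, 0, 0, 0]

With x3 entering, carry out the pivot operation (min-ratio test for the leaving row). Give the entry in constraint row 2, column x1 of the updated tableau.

2

Ratio test on column x3 — row 1: 10/2 = 5; row 2: 21/1 = 21; row 3: 11/2 = 11/2. Minimum is 5 at row 1 (u1 leaves); pivot element 2.
Divide row 1 by 2; eliminate column x3 from the other rows.
Row 2 update in column x1: 3 − 1·1 = 2.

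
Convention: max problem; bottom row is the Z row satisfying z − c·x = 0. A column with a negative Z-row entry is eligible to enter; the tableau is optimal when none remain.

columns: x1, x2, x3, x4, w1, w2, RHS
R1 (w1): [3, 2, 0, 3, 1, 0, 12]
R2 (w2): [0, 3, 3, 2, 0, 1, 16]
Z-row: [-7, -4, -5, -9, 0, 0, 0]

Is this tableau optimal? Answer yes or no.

The Z-row has a negative entry -9 in column x4, so it is not optimal.

no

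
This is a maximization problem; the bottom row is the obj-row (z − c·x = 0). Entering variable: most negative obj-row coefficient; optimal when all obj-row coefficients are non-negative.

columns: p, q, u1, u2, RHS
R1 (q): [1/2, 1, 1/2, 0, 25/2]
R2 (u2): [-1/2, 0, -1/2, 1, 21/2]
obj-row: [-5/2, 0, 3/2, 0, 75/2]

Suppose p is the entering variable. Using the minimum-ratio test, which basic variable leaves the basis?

Column p entries and ratios — q: (25/2)/(1/2) = 25; u2: -1/2 ≤ 0, skip.
Smallest ratio is 25 in the row of q, so q leaves.

q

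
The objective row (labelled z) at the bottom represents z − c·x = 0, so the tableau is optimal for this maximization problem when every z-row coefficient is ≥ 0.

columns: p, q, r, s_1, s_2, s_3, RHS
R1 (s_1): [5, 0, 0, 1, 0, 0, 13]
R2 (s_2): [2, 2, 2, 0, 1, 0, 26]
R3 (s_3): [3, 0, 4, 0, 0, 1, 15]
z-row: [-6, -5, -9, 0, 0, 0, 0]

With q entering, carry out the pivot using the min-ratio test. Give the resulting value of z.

65

Ratio test on column q — row 1: entry 0 ≤ 0; row 2: 26/2 = 13; row 3: entry 0 ≤ 0. Minimum is 13 at row 2 (s_2 leaves); pivot element 2.
Pivot on row 2; the z-row RHS becomes 0 − (-5)·13 = 65.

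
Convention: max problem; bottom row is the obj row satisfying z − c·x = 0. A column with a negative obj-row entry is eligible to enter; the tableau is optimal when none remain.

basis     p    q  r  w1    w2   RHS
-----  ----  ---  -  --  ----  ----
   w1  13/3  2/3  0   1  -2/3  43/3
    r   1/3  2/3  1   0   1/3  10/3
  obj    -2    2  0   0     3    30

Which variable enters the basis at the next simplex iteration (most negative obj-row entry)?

Negative obj-row entries: p: -2.
The most negative is -2 in column p, so p enters.

p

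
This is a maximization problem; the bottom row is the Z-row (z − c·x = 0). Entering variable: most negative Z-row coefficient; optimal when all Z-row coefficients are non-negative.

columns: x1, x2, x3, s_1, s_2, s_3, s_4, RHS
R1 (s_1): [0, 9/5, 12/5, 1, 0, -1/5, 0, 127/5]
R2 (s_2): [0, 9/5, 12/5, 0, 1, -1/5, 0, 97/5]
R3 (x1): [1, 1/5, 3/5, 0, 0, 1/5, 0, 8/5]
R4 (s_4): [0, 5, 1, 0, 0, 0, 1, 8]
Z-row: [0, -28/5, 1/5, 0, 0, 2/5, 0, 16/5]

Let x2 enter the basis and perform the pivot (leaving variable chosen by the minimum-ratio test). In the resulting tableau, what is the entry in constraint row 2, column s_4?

Ratio test on column x2 — row 1: (127/5)/(9/5) = 127/9; row 2: (97/5)/(9/5) = 97/9; row 3: (8/5)/(1/5) = 8; row 4: 8/5 = 8/5. Minimum is 8/5 at row 4 (s_4 leaves); pivot element 5.
Divide row 4 by 5; eliminate column x2 from the other rows.
Row 2 update in column s_4: 0 − (9/5)·(1/5) = -9/25.

-9/25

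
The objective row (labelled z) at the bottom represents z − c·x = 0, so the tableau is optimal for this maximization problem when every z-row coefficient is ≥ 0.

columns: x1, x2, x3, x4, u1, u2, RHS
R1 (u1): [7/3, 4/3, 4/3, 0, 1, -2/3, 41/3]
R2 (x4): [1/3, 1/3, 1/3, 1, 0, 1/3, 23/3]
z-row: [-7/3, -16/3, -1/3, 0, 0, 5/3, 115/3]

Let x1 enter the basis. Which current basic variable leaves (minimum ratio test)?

u1

Column x1 entries and ratios — u1: (41/3)/(7/3) = 41/7; x4: (23/3)/(1/3) = 23.
Smallest ratio is 41/7 in the row of u1, so u1 leaves.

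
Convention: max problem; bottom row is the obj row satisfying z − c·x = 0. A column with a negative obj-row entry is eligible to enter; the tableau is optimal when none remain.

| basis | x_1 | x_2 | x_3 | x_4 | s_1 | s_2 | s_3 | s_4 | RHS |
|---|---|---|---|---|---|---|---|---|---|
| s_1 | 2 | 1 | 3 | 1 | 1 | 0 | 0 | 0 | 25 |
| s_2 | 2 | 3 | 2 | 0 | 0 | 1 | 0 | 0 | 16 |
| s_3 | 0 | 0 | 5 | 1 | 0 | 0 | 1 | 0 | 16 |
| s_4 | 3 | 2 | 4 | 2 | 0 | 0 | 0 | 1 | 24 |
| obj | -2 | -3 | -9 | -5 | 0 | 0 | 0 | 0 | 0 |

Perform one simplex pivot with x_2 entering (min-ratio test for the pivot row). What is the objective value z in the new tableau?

16

Ratio test on column x_2 — row 1: 25/1 = 25; row 2: 16/3 = 16/3; row 3: entry 0 ≤ 0; row 4: 24/2 = 12. Minimum is 16/3 at row 2 (s_2 leaves); pivot element 3.
Pivot on row 2; the obj-row RHS becomes 0 − (-3)·(16/3) = 16.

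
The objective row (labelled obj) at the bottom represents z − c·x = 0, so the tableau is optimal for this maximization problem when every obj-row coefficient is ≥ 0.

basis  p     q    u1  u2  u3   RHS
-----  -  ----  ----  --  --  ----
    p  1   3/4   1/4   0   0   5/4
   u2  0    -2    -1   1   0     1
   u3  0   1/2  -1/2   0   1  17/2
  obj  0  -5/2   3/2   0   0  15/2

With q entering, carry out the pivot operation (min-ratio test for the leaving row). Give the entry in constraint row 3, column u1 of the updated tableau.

Ratio test on column q — row 1: (5/4)/(3/4) = 5/3; row 2: entry -2 ≤ 0; row 3: (17/2)/(1/2) = 17. Minimum is 5/3 at row 1 (p leaves); pivot element 3/4.
Divide row 1 by 3/4; eliminate column q from the other rows.
Row 3 update in column u1: -1/2 − (1/2)·(1/3) = -2/3.

-2/3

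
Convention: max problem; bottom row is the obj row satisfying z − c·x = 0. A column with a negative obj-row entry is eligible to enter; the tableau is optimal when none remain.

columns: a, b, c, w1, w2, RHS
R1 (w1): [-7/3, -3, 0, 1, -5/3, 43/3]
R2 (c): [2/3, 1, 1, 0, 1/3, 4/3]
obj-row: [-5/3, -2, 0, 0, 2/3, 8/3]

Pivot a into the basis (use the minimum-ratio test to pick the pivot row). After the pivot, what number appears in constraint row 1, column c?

Ratio test on column a — row 1: entry -7/3 ≤ 0; row 2: (4/3)/(2/3) = 2. Minimum is 2 at row 2 (c leaves); pivot element 2/3.
Divide row 2 by 2/3; eliminate column a from the other rows.
Row 1 update in column c: 0 − (-7/3)·(3/2) = 7/2.

7/2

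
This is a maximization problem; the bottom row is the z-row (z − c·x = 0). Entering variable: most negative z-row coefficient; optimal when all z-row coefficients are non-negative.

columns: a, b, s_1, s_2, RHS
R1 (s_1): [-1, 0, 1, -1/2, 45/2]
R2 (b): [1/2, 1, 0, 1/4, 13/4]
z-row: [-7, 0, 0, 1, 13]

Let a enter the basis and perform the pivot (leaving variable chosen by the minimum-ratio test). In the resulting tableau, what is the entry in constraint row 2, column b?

2

Ratio test on column a — row 1: entry -1 ≤ 0; row 2: (13/4)/(1/2) = 13/2. Minimum is 13/2 at row 2 (b leaves); pivot element 1/2.
Divide row 2 by 1/2; eliminate column a from the other rows.
In the new row 2, the b entry is the old entry divided by the pivot: 1/(1/2) = 2.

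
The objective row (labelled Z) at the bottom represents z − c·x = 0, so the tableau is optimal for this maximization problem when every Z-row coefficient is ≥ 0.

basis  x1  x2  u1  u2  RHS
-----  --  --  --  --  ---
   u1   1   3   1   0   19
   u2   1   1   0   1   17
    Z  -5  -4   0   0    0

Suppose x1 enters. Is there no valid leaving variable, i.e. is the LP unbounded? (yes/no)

Column x1 has positive entries in row(s) 1, 2, so the ratio test bounds it — not unbounded.

no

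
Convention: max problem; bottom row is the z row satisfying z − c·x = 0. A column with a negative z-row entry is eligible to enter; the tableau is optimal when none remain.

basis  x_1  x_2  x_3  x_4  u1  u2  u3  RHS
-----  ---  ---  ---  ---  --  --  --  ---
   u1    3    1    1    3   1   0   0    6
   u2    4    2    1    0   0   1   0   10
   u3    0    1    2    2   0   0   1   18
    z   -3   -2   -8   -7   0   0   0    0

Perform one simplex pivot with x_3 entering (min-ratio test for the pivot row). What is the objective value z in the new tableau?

Ratio test on column x_3 — row 1: 6/1 = 6; row 2: 10/1 = 10; row 3: 18/2 = 9. Minimum is 6 at row 1 (u1 leaves); pivot element 1.
Pivot on row 1; the z-row RHS becomes 0 − (-8)·6 = 48.

48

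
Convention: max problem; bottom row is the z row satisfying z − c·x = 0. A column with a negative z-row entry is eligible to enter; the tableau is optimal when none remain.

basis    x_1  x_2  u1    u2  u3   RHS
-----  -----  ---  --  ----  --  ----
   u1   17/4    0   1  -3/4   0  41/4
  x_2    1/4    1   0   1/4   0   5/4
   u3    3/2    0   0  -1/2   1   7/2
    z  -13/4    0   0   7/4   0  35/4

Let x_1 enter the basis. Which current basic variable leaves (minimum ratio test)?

Column x_1 entries and ratios — u1: (41/4)/(17/4) = 41/17; x_2: (5/4)/(1/4) = 5; u3: (7/2)/(3/2) = 7/3.
Smallest ratio is 7/3 in the row of u3, so u3 leaves.

u3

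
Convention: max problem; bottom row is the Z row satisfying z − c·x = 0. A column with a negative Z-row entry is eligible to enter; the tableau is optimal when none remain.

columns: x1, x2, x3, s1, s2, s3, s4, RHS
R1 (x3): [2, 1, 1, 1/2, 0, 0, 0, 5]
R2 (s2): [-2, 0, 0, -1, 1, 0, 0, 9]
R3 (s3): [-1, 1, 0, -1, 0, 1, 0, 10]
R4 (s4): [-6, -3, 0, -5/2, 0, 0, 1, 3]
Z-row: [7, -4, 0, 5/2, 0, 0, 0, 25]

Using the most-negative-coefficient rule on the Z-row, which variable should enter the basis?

x2

Negative Z-row entries: x2: -4.
The most negative is -4 in column x2, so x2 enters.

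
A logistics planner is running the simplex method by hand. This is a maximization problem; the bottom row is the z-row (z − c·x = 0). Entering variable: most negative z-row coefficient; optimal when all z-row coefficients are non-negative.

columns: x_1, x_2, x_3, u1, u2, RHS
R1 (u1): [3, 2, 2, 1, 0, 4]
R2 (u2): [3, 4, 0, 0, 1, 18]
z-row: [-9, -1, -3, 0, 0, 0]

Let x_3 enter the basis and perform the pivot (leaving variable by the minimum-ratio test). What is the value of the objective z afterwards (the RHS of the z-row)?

Ratio test on column x_3 — row 1: 4/2 = 2; row 2: entry 0 ≤ 0. Minimum is 2 at row 1 (u1 leaves); pivot element 2.
Pivot on row 1; the z-row RHS becomes 0 − (-3)·2 = 6.

6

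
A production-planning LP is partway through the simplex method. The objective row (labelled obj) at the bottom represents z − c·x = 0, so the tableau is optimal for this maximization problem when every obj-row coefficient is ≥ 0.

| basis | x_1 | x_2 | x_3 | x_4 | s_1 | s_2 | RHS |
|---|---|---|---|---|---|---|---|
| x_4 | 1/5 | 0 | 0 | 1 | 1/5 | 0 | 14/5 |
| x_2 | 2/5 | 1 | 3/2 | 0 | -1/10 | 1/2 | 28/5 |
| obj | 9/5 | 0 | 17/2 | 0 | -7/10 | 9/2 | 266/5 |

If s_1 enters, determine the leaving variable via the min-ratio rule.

x_4

Column s_1 entries and ratios — x_4: (14/5)/(1/5) = 14; x_2: -1/10 ≤ 0, skip.
Smallest ratio is 14 in the row of x_4, so x_4 leaves.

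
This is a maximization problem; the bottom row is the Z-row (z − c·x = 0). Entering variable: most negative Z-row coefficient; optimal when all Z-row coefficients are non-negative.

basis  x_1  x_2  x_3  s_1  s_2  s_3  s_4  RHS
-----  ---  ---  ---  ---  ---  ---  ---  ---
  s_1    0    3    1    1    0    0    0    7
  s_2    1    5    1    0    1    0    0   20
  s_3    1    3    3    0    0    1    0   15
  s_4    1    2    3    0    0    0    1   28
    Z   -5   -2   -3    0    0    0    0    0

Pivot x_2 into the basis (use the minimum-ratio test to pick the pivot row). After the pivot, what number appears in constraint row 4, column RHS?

Ratio test on column x_2 — row 1: 7/3 = 7/3; row 2: 20/5 = 4; row 3: 15/3 = 5; row 4: 28/2 = 14. Minimum is 7/3 at row 1 (s_1 leaves); pivot element 3.
Divide row 1 by 3; eliminate column x_2 from the other rows.
Row 4 update in column RHS: 28 − 2·(7/3) = 70/3.

70/3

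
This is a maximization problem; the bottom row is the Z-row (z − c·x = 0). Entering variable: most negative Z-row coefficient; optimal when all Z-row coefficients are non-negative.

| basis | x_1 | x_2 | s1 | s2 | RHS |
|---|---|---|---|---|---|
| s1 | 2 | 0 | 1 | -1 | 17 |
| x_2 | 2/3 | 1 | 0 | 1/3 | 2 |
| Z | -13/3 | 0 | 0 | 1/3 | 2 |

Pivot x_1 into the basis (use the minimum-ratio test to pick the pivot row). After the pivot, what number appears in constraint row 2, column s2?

1/2

Ratio test on column x_1 — row 1: 17/2 = 17/2; row 2: 2/(2/3) = 3. Minimum is 3 at row 2 (x_2 leaves); pivot element 2/3.
Divide row 2 by 2/3; eliminate column x_1 from the other rows.
In the new row 2, the s2 entry is the old entry divided by the pivot: (1/3)/(2/3) = 1/2.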